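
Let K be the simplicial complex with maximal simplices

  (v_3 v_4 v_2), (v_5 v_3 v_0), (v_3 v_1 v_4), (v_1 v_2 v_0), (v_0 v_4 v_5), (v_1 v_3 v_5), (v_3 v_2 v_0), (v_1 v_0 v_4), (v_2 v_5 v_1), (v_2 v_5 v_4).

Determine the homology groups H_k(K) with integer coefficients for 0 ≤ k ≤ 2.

H_0 ≅ Z,  H_1 ≅ Z/2,  H_2 = 0.

Order the vertices as v_0 < v_1 < v_2 < v_3 < v_4 < v_5. Listing each simplex with vertices in this order, K has dimension 2 with simplices:

  0-simplices (6): [v_0], [v_1], [v_2], [v_3], [v_4], [v_5]
  1-simplices (15): (15 of them)
  2-simplices (10): [v_0,v_1,v_2], [v_0,v_1,v_4], [v_0,v_2,v_3], [v_0,v_3,v_5], [v_0,v_4,v_5], [v_1,v_2,v_5], [v_1,v_3,v_4], [v_1,v_3,v_5], [v_2,v_3,v_4], [v_2,v_4,v_5]

giving chain groups C_0 ≅ Z^6, C_1 ≅ Z^15, C_2 ≅ Z^10.

Boundary ∂_1: C_1 → C_0 maps an edge to its endpoints' difference, ∂[p,q] = q − p.
The resulting 6×15 matrix has rank 5, and its Smith normal form has invariant factors (1,1,1,1,1).

The boundary map ∂_2: C_2 → C_1 maps a triangle to the signed sum of its edges. For instance
  ∂[v_1,v_2,v_5] = [v_2,v_5] − [v_1,v_5] + [v_1,v_2],
  ∂[v_2,v_4,v_5] = [v_4,v_5] − [v_2,v_5] + [v_2,v_4].
The resulting 15×10 matrix has rank 10, and its Smith normal form has invariant factors (1,1,1,1,1,1,1,1,1,2).

Now H_k = ker ∂_k / im ∂_{k+1}, so:

  H_0: rank C_0 − rank ∂_1 = 6 − 5 = 1, and the invariant factors of ∂_1 are all 1, so H_0 ≅ Z.
  H_1: rank ker ∂_1 − rank ∂_2 = (15 − 5) − 10 = 0, and ∂_2 has invariant factor 2 > 1, so H_1 ≅ Z/2.
  H_2: rank ker ∂_2 − rank ∂_3 = (10 − 10) − 0 = 0, and there is no ∂_3, so H_2 ≅ 0.

As a check, the Euler characteristic is 6 − 15 + 10 = 1, which agrees with 1 − 0 + 0 = 1.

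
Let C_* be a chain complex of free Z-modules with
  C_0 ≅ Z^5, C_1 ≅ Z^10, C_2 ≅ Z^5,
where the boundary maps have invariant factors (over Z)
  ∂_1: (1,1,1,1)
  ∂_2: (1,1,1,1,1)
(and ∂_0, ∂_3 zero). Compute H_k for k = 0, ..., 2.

H_0: b_0 = 5 − 0 − 4 = 1; torsion from ∂_1 factors > 1: none. So H_0 ≅ Z.
H_1: b_1 = 10 − 4 − 5 = 1; torsion from ∂_2 factors > 1: none. So H_1 ≅ Z.
H_2: b_2 = 5 − 5 − 0 = 0; torsion from ∂_3 factors > 1: none. So H_2 ≅ 0.

H_0 ≅ Z,  H_1 ≅ Z,  H_2 = 0.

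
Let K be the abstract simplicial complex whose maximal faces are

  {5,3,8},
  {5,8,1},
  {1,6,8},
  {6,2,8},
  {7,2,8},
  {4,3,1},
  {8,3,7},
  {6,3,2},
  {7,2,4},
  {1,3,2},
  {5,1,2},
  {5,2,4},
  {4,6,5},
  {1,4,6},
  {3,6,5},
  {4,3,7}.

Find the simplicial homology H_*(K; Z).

Take the total order 1 < 2 < 3 < 4 < 5 < 6 < 7 < 8 on the vertex set. Then K (dimension 2) consists of the simplices:

  0-simplices (8): [1], [2], [3], [4], [5], [6], [7], [8]
  1-simplices (24): (24 of them)
  2-simplices (16): [1,2,3], [1,2,5], [1,3,4], [1,4,6], [1,5,8], [1,6,8], [2,3,6], [2,4,5], [2,4,7], [2,6,8], [2,7,8], [3,4,7], [3,5,6], [3,5,8], [3,7,8], [4,5,6]

Hence C_0 ≅ Z^8, C_1 ≅ Z^24, C_2 ≅ Z^16.

Boundary ∂_1: C_1 → C_0 sends each edge [p,q] (with p < q) to q − p. For instance
  ∂[5,6] = [6] − [5].
The resulting 8×24 matrix has rank 7, and its Smith normal form has invariant factors (1,1,1,1,1,1,1).

The boundary map ∂_2: C_2 → C_1 sends each 2-simplex [p,q,r] to [q,r] − [p,r] + [p,q]. For instance
  ∂[3,4,7] = [4,7] − [3,7] + [3,4],
  ∂[1,5,8] = [5,8] − [1,8] + [1,5].
As a 24×16 matrix over Z this has rank 15, with invariant factors (1,1,1,1,1,1,1,1,1,1,1,1,1,1,1).

From H_k ≅ ker(∂_k) / im(∂_{k+1}) we obtain:

  H_0: rank C_0 − rank ∂_1 = 8 − 7 = 1, and the invariant factors of ∂_1 are all 1, so H_0 ≅ Z.
  H_1: rank ker ∂_1 − rank ∂_2 = (24 − 7) − 15 = 2, and the invariant factors of ∂_2 are all 1, so H_1 ≅ Z^2.
  H_2: rank ker ∂_2 − rank ∂_3 = (16 − 15) − 0 = 1, and there is no ∂_3, so H_2 ≅ Z.

H_0 = Z,  H_1 = Z^2,  H_2 = Z.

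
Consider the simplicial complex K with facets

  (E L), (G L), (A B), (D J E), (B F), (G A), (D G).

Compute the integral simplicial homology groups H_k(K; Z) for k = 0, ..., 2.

H_0 = Z,  H_1 = Z,  H_2 = 0.

Fix the vertex order A < B < D < E < F < G < J < L and write every simplex with vertices in increasing order. Then dim K = 2 and the simplices of K are:

  0-simplices (8): A, B, D, E, F, G, J, L
  1-simplices (9): AB, AG, BF, DE, DG, DJ, EJ, EL, GL
  2-simplices (1): DEJ

so the chain groups are C_0 ≅ Z^8, C_1 ≅ Z^9, C_2 ≅ Z^1.

The boundary map ∂_1: C_1 → C_0 is given by ∂[p,q] = [q] − [p].
The 8×9 boundary matrix has rank 7 and Smith normal form diag(1,1,1,1,1,1,1).

The boundary map ∂_2: C_2 → C_1 sends each 2-simplex [p,q,r] to [q,r] − [p,r] + [p,q]. For instance
  ∂DEJ = EJ − DJ + DE.
The resulting 9×1 matrix has rank 1, and its Smith normal form has invariant factors (1).

Now H_k = ker ∂_k / im ∂_{k+1}, so:

  H_0: rank C_0 − rank ∂_1 = 8 − 7 = 1, and the invariant factors of ∂_1 are all 1, so H_0 ≅ Z.
  H_1: rank ker ∂_1 − rank ∂_2 = (9 − 7) − 1 = 1, and the invariant factors of ∂_2 are all 1, so H_1 ≅ Z.
  H_2: rank ker ∂_2 − rank ∂_3 = (1 − 1) − 0 = 0, and there is no ∂_3, so H_2 ≅ 0.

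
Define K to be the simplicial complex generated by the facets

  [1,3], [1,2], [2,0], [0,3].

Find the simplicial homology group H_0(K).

H_0 ≅ Z.

We work with the vertex ordering 0 < 1 < 2 < 3. The simplices of K, each written with vertices in increasing order, are:

  0-simplices (4): [0], [1], [2], [3]
  1-simplices (4): [0,2], [0,3], [1,2], [1,3]

so the chain groups are C_0 ≅ Z^4, C_1 ≅ Z^4.

Boundary ∂_1: C_1 → C_0 sends each edge [p,q] (with p < q) to q − p.
As a 4×4 matrix over Z this has rank 3, with invariant factors (1,1,1).

From H_k ≅ ker(∂_k) / im(∂_{k+1}) we obtain:

  H_0: rank C_0 − rank ∂_1 = 4 − 3 = 1, and the invariant factors of ∂_1 are all 1, so H_0 ≅ Z.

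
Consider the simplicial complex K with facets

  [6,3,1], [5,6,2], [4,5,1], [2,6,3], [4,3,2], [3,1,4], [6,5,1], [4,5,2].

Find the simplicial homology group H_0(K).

K has 6 vertices, 12 edges, 8 triangles.
rank ∂_0 = 0, rank ∂_1 = 5 ⇒ b_0 = 6 − 0 − 5 = 1; all invariant factors of ∂_1 are 1 so no torsion. So H_0 ≅ Z.

H_0 = Z.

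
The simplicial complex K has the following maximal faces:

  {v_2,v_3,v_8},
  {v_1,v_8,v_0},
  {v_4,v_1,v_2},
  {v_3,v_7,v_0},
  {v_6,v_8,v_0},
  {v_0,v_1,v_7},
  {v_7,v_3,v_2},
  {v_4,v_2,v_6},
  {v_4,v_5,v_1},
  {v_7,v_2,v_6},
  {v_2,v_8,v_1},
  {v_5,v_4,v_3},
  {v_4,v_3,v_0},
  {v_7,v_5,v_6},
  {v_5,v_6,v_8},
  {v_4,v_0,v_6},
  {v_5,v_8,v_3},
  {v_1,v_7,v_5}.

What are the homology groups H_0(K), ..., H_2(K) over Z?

H_0 ≅ Z,  H_1 ≅ Z^2,  H_2 ≅ Z.

We work with the vertex ordering v_0 < v_1 < v_2 < v_3 < v_4 < v_5 < v_6 < v_7 < v_8. The simplices of K, each written with vertices in increasing order, are:

  0-simplices (9): [v_0], [v_1], [v_2], [v_3], [v_4], [v_5], [v_6], [v_7], [v_8]
  1-simplices (27): (27 of them)
  2-simplices (18): (18 of them)

giving chain groups C_0 ≅ Z^9, C_1 ≅ Z^27, C_2 ≅ Z^18.

Boundary ∂_1: C_1 → C_0 is given by ∂[p,q] = [q] − [p]. For instance
  ∂[v_4,v_5] = [v_5] − [v_4].
This gives a 9×27 integer matrix of rank 8; reducing to Smith normal form yields diagonal entries (1,1,1,1,1,1,1,1).

∂_2: C_2 → C_1 sends each 2-simplex [p,q,r] to [q,r] − [p,r] + [p,q]. For instance
  ∂[v_5,v_6,v_8] = [v_6,v_8] − [v_5,v_8] + [v_5,v_6],
  ∂[v_0,v_3,v_4] = [v_3,v_4] − [v_0,v_4] + [v_0,v_3].
The resulting 27×18 matrix has rank 17, and its Smith normal form has invariant factors (1,1,1,1,1,1,1,1,1,1,1,1,1,1,1,1,1).

Now H_k = ker ∂_k / im ∂_{k+1}, so:

  H_0: rank C_0 − rank ∂_1 = 9 − 8 = 1, and the invariant factors of ∂_1 are all 1, so H_0 ≅ Z.
  H_1: rank ker ∂_1 − rank ∂_2 = (27 − 8) − 17 = 2, and the invariant factors of ∂_2 are all 1, so H_1 ≅ Z^2.
  H_2: rank ker ∂_2 − rank ∂_3 = (18 − 17) − 0 = 1, and there is no ∂_3, so H_2 ≅ Z.

As a check, the Euler characteristic is 9 − 27 + 18 = 0, which agrees with 1 − 2 + 1 = 0.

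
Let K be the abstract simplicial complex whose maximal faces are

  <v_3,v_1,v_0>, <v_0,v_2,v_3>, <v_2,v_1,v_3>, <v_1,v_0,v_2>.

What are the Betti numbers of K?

Order the vertices as v_0 < v_1 < v_2 < v_3. Listing each simplex with vertices in this order, K has dimension 2 with simplices:

  0-simplices (4): [v_0], [v_1], [v_2], [v_3]
  1-simplices (6): [v_0,v_1], [v_0,v_2], [v_0,v_3], [v_1,v_2], [v_1,v_3], [v_2,v_3]
  2-simplices (4): [v_0,v_1,v_2], [v_0,v_1,v_3], [v_0,v_2,v_3], [v_1,v_2,v_3]

Hence C_0 ≅ Z^4, C_1 ≅ Z^6, C_2 ≅ Z^4.

Boundary ∂_1: C_1 → C_0 is given by ∂[p,q] = [q] − [p]. For instance
  ∂[v_1,v_3] = [v_3] − [v_1].
As a 4×6 matrix over Z this has rank 3, with invariant factors (1,1,1).

The boundary map ∂_2: C_2 → C_1 acts by ∂[p,q,r] = [q,r] − [p,r] + [p,q]. For instance
  ∂[v_1,v_2,v_3] = [v_2,v_3] − [v_1,v_3] + [v_1,v_2],
  ∂[v_0,v_2,v_3] = [v_2,v_3] − [v_0,v_3] + [v_0,v_2].
This gives a 6×4 integer matrix of rank 3; reducing to Smith normal form yields diagonal entries (1,1,1).

From H_k ≅ ker(∂_k) / im(∂_{k+1}) we obtain:

  H_0: rank C_0 − rank ∂_1 = 4 − 3 = 1, and the invariant factors of ∂_1 are all 1, so H_0 = Z.
  H_1: rank ker ∂_1 − rank ∂_2 = (6 − 3) − 3 = 0, and the invariant factors of ∂_2 are all 1, so H_1 = 0.
  H_2: rank ker ∂_2 − rank ∂_3 = (4 − 3) − 0 = 1, and there is no ∂_3, so H_2 = Z.

Hence the Betti numbers are b_0 = 1, b_1 = 0, b_2 = 1.

b_0 = 1, b_1 = 0, b_2 = 1.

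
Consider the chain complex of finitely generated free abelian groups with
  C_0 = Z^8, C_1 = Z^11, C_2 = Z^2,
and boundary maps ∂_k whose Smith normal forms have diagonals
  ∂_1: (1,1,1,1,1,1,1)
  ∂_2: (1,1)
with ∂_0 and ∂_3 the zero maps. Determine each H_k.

H_0 = Z,  H_1 = Z^2,  H_2 = 0.

H_0: b_0 = 8 − 0 − 7 = 1; torsion from ∂_1 factors > 1: none. So H_0 = Z.
H_1: b_1 = 11 − 7 − 2 = 2; torsion from ∂_2 factors > 1: none. So H_1 = Z^2.
H_2: b_2 = 2 − 2 − 0 = 0; torsion from ∂_3 factors > 1: none. So H_2 = 0.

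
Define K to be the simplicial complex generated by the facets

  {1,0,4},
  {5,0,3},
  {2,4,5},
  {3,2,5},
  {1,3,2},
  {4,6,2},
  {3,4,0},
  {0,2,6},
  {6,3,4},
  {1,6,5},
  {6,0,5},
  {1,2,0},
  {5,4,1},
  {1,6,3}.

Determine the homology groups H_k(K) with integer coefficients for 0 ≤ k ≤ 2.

K has 7 vertices, 21 edges, 14 triangles.
rank ∂_0 = 0, rank ∂_1 = 6 ⇒ b_0 = 7 − 0 − 6 = 1; all invariant factors of ∂_1 are 1 so no torsion. So H_0 ≅ Z.
rank ∂_1 = 6, rank ∂_2 = 13 ⇒ b_1 = 21 − 6 − 13 = 2; all invariant factors of ∂_2 are 1 so no torsion. So H_1 ≅ Z^2.
rank ∂_2 = 13, rank ∂_3 = 0 ⇒ b_2 = 14 − 13 − 0 = 1. So H_2 ≅ Z.

H_0 ≅ Z,  H_1 ≅ Z^2,  H_2 ≅ Z.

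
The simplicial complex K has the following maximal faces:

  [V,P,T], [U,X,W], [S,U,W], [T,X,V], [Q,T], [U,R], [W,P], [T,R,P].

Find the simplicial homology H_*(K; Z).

H_0 ≅ Z,  H_1 ≅ Z^2,  H_2 = 0.

Order the vertices as P < Q < R < S < T < U < V < W < X. Listing each simplex with vertices in this order, K has dimension 2 with simplices:

  0-simplices (9): P, Q, R, S, T, U, V, W, X
  1-simplices (15): PR, PT, PV, PW, QT, RT, RU, SU, SW, TV, TX, UW, UX, VX, WX
  2-simplices (5): PRT, PTV, SUW, TVX, UWX

Hence C_0 ≅ Z^9, C_1 ≅ Z^15, C_2 ≅ Z^5.

Boundary ∂_1: C_1 → C_0 maps an edge to its endpoints' difference, ∂[p,q] = q − p. For instance
  ∂TV = V − T.
The 9×15 boundary matrix has rank 8 and Smith normal form diag(1,1,1,1,1,1,1,1).

The boundary map ∂_2: C_2 → C_1 sends each 2-simplex [p,q,r] to [q,r] − [p,r] + [p,q]. For instance
  ∂PRT = RT − PT + PR,
  ∂SUW = UW − SW + SU.
As a 15×5 matrix over Z this has rank 5, with invariant factors (1,1,1,1,1).

From H_k ≅ ker(∂_k) / im(∂_{k+1}) we obtain:

  H_0: rank C_0 − rank ∂_1 = 9 − 8 = 1, and the invariant factors of ∂_1 are all 1, so H_0 = Z.
  H_1: rank ker ∂_1 − rank ∂_2 = (15 − 8) − 5 = 2, and the invariant factors of ∂_2 are all 1, so H_1 = Z^2.
  H_2: rank ker ∂_2 − rank ∂_3 = (5 − 5) − 0 = 0, and there is no ∂_3, so H_2 = 0.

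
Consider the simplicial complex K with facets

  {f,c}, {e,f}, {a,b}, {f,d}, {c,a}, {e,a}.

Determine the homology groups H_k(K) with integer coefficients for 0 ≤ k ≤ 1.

H_0 ≅ Z,  H_1 ≅ Z.

We work with the vertex ordering a < b < c < d < e < f. The simplices of K, each written with vertices in increasing order, are:

  0-simplices (6): a, b, c, d, e, f
  1-simplices (6): ab, ac, ae, cf, df, ef

so the chain groups are C_0 ≅ Z^6, C_1 ≅ Z^6.

Boundary ∂_1: C_1 → C_0 sends each edge [p,q] (with p < q) to q − p.
The 6×6 boundary matrix has rank 5 and Smith normal form diag(1,1,1,1,1).

Now H_k = ker ∂_k / im ∂_{k+1}, so:

  H_0: rank C_0 − rank ∂_1 = 6 − 5 = 1, and the invariant factors of ∂_1 are all 1, so H_0 ≅ Z.
  H_1: rank ker ∂_1 − rank ∂_2 = (6 − 5) − 0 = 1, and there is no ∂_2, so H_1 ≅ Z.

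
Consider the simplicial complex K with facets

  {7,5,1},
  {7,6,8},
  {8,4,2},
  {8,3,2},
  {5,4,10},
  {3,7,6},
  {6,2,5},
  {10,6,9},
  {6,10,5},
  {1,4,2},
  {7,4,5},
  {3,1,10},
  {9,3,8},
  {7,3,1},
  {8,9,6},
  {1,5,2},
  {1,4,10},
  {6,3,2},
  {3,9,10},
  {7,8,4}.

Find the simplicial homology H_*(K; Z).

Order the vertices as 1 < 2 < 3 < 4 < 5 < 6 < 7 < 8 < 9 < 10. Listing each simplex with vertices in this order, K has dimension 2 with simplices:

  0-simplices (10): [1], [2], [3], [4], [5], [6], [7], [8], [9], [10]
  1-simplices (30): (30 of them)
  2-simplices (20): (20 of them)

so the chain groups are C_0 ≅ Z^10, C_1 ≅ Z^30, C_2 ≅ Z^20.

∂_1: C_1 → C_0 is given by ∂[p,q] = [q] − [p].
As a 10×30 matrix over Z this has rank 9, with invariant factors (1,1,1,1,1,1,1,1,1).

∂_2: C_2 → C_1 sends each 2-simplex [p,q,r] to [q,r] − [p,r] + [p,q]. For instance
  ∂[1,2,4] = [2,4] − [1,4] + [1,2],
  ∂[1,3,10] = [3,10] − [1,10] + [1,3].
The 30×20 boundary matrix has rank 20 and Smith normal form diag(1,1,1,1,1,1,1,1,1,1,1,1,1,1,1,1,1,1,1,2).

Computing H_k = (kernel of ∂_k) / (image of ∂_{k+1}):

  H_0: rank C_0 − rank ∂_1 = 10 − 9 = 1, and the invariant factors of ∂_1 are all 1, so H_0 ≅ Z.
  H_1: rank ker ∂_1 − rank ∂_2 = (30 − 9) − 20 = 1, and ∂_2 has invariant factor 2 > 1, so H_1 ≅ Z ⊕ Z/2Z.
  H_2: rank ker ∂_2 − rank ∂_3 = (20 − 20) − 0 = 0, and there is no ∂_3, so H_2 ≅ 0.

H_0 = Z,  H_1 = Z ⊕ Z/2Z,  H_2 = 0.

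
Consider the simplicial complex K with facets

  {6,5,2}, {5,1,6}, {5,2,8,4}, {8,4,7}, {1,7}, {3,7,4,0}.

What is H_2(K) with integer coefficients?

H_2 = 0.

K has 9 vertices, 18 edges, 11 triangles, 2 3-simplices.
rank ∂_2 = 9, rank ∂_3 = 2 ⇒ b_2 = 11 − 9 − 2 = 0; all invariant factors of ∂_3 are 1 so no torsion. So H_2 = 0.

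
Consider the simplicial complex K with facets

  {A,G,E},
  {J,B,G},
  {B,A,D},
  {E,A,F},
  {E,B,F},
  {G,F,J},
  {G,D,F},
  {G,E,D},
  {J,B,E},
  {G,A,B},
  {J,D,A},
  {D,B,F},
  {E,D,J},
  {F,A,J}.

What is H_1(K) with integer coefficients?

Order the vertices as A < B < D < E < F < G < J. Listing each simplex with vertices in this order, K has dimension 2 with simplices:

  0-simplices (7): A, B, D, E, F, G, J
  1-simplices (21): AB, AD, AE, AF, AG, AJ, BD, BE, BF, BG, BJ, DE, DF, DG, DJ, EF, EG, EJ, FG, FJ, GJ
  2-simplices (14): ABD, ABG, ADJ, AEF, AEG, AFJ, BDF, BEF, BEJ, BGJ, DEG, DEJ, DFG, FGJ

giving chain groups C_0 ≅ Z^7, C_1 ≅ Z^21, C_2 ≅ Z^14.

The boundary map ∂_1: C_1 → C_0 sends each edge [p,q] (with p < q) to q − p. For instance
  ∂AJ = J − A.
The resulting 7×21 matrix has rank 6, and its Smith normal form has invariant factors (1,1,1,1,1,1).

Boundary ∂_2: C_2 → C_1 sends each 2-simplex [p,q,r] to [q,r] − [p,r] + [p,q]. For instance
  ∂BGJ = GJ − BJ + BG,
  ∂ADJ = DJ − AJ + AD.
This gives a 21×14 integer matrix of rank 13; reducing to Smith normal form yields diagonal entries (1,1,1,1,1,1,1,1,1,1,1,1,1).

Now H_k = ker ∂_k / im ∂_{k+1}, so:

  H_1: rank ker ∂_1 − rank ∂_2 = (21 − 6) − 13 = 2, and the invariant factors of ∂_2 are all 1, so H_1 = Z^2.

H_1 ≅ Z^2.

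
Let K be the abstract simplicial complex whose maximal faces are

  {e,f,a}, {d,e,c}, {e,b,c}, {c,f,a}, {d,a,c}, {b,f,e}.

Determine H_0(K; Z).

Take the total order a < b < c < d < e < f on the vertex set. Then K (dimension 2) consists of the simplices:

  0-simplices (6): a, b, c, d, e, f
  1-simplices (12): ac, ad, ae, af, bc, be, bf, cd, ce, cf, de, ef
  2-simplices (6): acd, acf, aef, bce, bef, cde

so the chain groups are C_0 ≅ Z^6, C_1 ≅ Z^12, C_2 ≅ Z^6.

Boundary ∂_1: C_1 → C_0 sends each edge [p,q] (with p < q) to q − p.
The 6×12 boundary matrix has rank 5 and Smith normal form diag(1,1,1,1,1).

The boundary map ∂_2: C_2 → C_1 sends each 2-simplex [p,q,r] to [q,r] − [p,r] + [p,q]. For instance
  ∂bce = ce − be + bc,
  ∂aef = ef − af + ae.
This gives a 12×6 integer matrix of rank 6; reducing to Smith normal form yields diagonal entries (1,1,1,1,1,1).

Computing H_k = (kernel of ∂_k) / (image of ∂_{k+1}):

  H_0: rank C_0 − rank ∂_1 = 6 − 5 = 1, and the invariant factors of ∂_1 are all 1, so H_0 = Z.

H_0 ≅ Z.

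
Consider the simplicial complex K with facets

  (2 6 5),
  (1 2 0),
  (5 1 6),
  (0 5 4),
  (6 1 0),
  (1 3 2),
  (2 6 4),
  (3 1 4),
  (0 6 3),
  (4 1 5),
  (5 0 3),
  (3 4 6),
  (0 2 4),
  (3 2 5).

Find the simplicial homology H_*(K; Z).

Order the vertices as 0 < 1 < 2 < 3 < 4 < 5 < 6. Listing each simplex with vertices in this order, K has dimension 2 with simplices:

  0-simplices (7): [0], [1], [2], [3], [4], [5], [6]
  1-simplices (21): [0,1], [0,2], [0,3], [0,4], [0,5], [0,6], [1,2], [1,3], [1,4], [1,5], [1,6], [2,3], [2,4], [2,5], [2,6], [3,4], [3,5], [3,6], [4,5], [4,6], [5,6]
  2-simplices (14): [0,1,2], [0,1,6], [0,2,4], [0,3,5], [0,3,6], [0,4,5], [1,2,3], [1,3,4], [1,4,5], [1,5,6], [2,3,5], [2,4,6], [2,5,6], [3,4,6]

Hence C_0 ≅ Z^7, C_1 ≅ Z^21, C_2 ≅ Z^14.

∂_1: C_1 → C_0 maps an edge to its endpoints' difference, ∂[p,q] = q − p.
The resulting 7×21 matrix has rank 6, and its Smith normal form has invariant factors (1,1,1,1,1,1).

∂_2: C_2 → C_1 acts by ∂[p,q,r] = [q,r] − [p,r] + [p,q]. For instance
  ∂[0,1,6] = [1,6] − [0,6] + [0,1],
  ∂[0,3,5] = [3,5] − [0,5] + [0,3].
As a 21×14 matrix over Z this has rank 13, with invariant factors (1,1,1,1,1,1,1,1,1,1,1,1,1).

Computing H_k = (kernel of ∂_k) / (image of ∂_{k+1}):

  H_0: rank C_0 − rank ∂_1 = 7 − 6 = 1, and the invariant factors of ∂_1 are all 1, so H_0 = Z.
  H_1: rank ker ∂_1 − rank ∂_2 = (21 − 6) − 13 = 2, and the invariant factors of ∂_2 are all 1, so H_1 = Z^2.
  H_2: rank ker ∂_2 − rank ∂_3 = (14 − 13) − 0 = 1, and there is no ∂_3, so H_2 = Z.

(K is a triangulation of the torus T^2.)

H_0 ≅ Z,  H_1 ≅ Z^2,  H_2 ≅ Z.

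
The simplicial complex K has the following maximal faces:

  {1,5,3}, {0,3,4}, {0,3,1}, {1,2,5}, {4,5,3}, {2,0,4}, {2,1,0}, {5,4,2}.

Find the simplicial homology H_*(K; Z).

We work with the vertex ordering 0 < 1 < 2 < 3 < 4 < 5. The simplices of K, each written with vertices in increasing order, are:

  0-simplices (6): [0], [1], [2], [3], [4], [5]
  1-simplices (12): [0,1], [0,2], [0,3], [0,4], [1,2], [1,3], [1,5], [2,4], [2,5], [3,4], [3,5], [4,5]
  2-simplices (8): [0,1,2], [0,1,3], [0,2,4], [0,3,4], [1,2,5], [1,3,5], [2,4,5], [3,4,5]

so the chain groups are C_0 ≅ Z^6, C_1 ≅ Z^12, C_2 ≅ Z^8.

The boundary map ∂_1: C_1 → C_0 is given by ∂[p,q] = [q] − [p]. For instance
  ∂[0,4] = [4] − [0].
This gives a 6×12 integer matrix of rank 5; reducing to Smith normal form yields diagonal entries (1,1,1,1,1).

The boundary map ∂_2: C_2 → C_1 acts by ∂[p,q,r] = [q,r] − [p,r] + [p,q]. For instance
  ∂[0,1,2] = [1,2] − [0,2] + [0,1],
  ∂[0,2,4] = [2,4] − [0,4] + [0,2].
The 12×8 boundary matrix has rank 7 and Smith normal form diag(1,1,1,1,1,1,1).

Reading off H_k = ker ∂_k / im ∂_{k+1}:

  H_0: rank C_0 − rank ∂_1 = 6 − 5 = 1, and the invariant factors of ∂_1 are all 1, so H_0 ≅ Z.
  H_1: rank ker ∂_1 − rank ∂_2 = (12 − 5) − 7 = 0, and the invariant factors of ∂_2 are all 1, so H_1 ≅ 0.
  H_2: rank ker ∂_2 − rank ∂_3 = (8 − 7) − 0 = 1, and there is no ∂_3, so H_2 ≅ Z.

As a check, the Euler characteristic is 6 − 12 + 8 = 2, which agrees with 1 − 0 + 1 = 2.
(K is a triangulation of the 2-sphere S^2.)

H_0 ≅ Z,  H_1 = 0,  H_2 ≅ Z.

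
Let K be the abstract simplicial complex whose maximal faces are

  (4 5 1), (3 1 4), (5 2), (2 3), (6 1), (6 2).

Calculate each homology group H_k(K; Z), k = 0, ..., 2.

Fix the vertex order 1 < 2 < 3 < 4 < 5 < 6 and write every simplex with vertices in increasing order. Then dim K = 2 and the simplices of K are:

  0-simplices (6): [1], [2], [3], [4], [5], [6]
  1-simplices (9): [1,3], [1,4], [1,5], [1,6], [2,3], [2,5], [2,6], [3,4], [4,5]
  2-simplices (2): [1,3,4], [1,4,5]

so the chain groups are C_0 ≅ Z^6, C_1 ≅ Z^9, C_2 ≅ Z^2.

Boundary ∂_1: C_1 → C_0 is given by ∂[p,q] = [q] − [p]. For instance
  ∂[2,5] = [5] − [2].
The 6×9 boundary matrix has rank 5 and Smith normal form diag(1,1,1,1,1).

Boundary ∂_2: C_2 → C_1 acts by ∂[p,q,r] = [q,r] − [p,r] + [p,q]. For instance
  ∂[1,4,5] = [4,5] − [1,5] + [1,4],
  ∂[1,3,4] = [3,4] − [1,4] + [1,3].
As a 9×2 matrix over Z this has rank 2, with invariant factors (1,1).

Reading off H_k = ker ∂_k / im ∂_{k+1}:

  H_0: rank C_0 − rank ∂_1 = 6 − 5 = 1, and the invariant factors of ∂_1 are all 1, so H_0 ≅ Z.
  H_1: rank ker ∂_1 − rank ∂_2 = (9 − 5) − 2 = 2, and the invariant factors of ∂_2 are all 1, so H_1 ≅ Z^2.
  H_2: rank ker ∂_2 − rank ∂_3 = (2 − 2) − 0 = 0, and there is no ∂_3, so H_2 ≅ 0.

As a check, the Euler characteristic is 6 − 9 + 2 = -1, which agrees with 1 − 2 + 0 = -1.

H_0 ≅ Z,  H_1 ≅ Z^2,  H_2 = 0.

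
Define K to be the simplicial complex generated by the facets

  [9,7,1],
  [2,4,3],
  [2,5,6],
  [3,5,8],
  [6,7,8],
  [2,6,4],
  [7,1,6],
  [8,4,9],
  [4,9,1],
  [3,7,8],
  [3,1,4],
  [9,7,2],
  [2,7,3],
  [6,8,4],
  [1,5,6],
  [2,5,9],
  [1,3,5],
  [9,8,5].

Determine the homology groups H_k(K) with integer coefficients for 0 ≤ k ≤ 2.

Fix the vertex order 1 < 2 < 3 < 4 < 5 < 6 < 7 < 8 < 9 and write every simplex with vertices in increasing order. Then dim K = 2 and the simplices of K are:

  0-simplices (9): [1], [2], [3], [4], [5], [6], [7], [8], [9]
  1-simplices (27): (27 of them)
  2-simplices (18): [1,3,4], [1,3,5], [1,4,9], [1,5,6], [1,6,7], [1,7,9], [2,3,4], [2,3,7], [2,4,6], [2,5,6], [2,5,9], [2,7,9], [3,5,8], [3,7,8], [4,6,8], [4,8,9], [5,8,9], [6,7,8]

giving chain groups C_0 ≅ Z^9, C_1 ≅ Z^27, C_2 ≅ Z^18.

Boundary ∂_1: C_1 → C_0 sends each edge [p,q] (with p < q) to q − p.
As a 9×27 matrix over Z this has rank 8, with invariant factors (1,1,1,1,1,1,1,1).

The boundary map ∂_2: C_2 → C_1 acts by ∂[p,q,r] = [q,r] − [p,r] + [p,q]. For instance
  ∂[3,5,8] = [5,8] − [3,8] + [3,5],
  ∂[2,5,9] = [5,9] − [2,9] + [2,5].
This gives a 27×18 integer matrix of rank 17; reducing to Smith normal form yields diagonal entries (1,1,1,1,1,1,1,1,1,1,1,1,1,1,1,1,1).

Now H_k = ker ∂_k / im ∂_{k+1}, so:

  H_0: rank C_0 − rank ∂_1 = 9 − 8 = 1, and the invariant factors of ∂_1 are all 1, so H_0 ≅ Z.
  H_1: rank ker ∂_1 − rank ∂_2 = (27 − 8) − 17 = 2, and the invariant factors of ∂_2 are all 1, so H_1 ≅ Z^2.
  H_2: rank ker ∂_2 − rank ∂_3 = (18 − 17) − 0 = 1, and there is no ∂_3, so H_2 ≅ Z.

H_0 = Z,  H_1 = Z^2,  H_2 = Z.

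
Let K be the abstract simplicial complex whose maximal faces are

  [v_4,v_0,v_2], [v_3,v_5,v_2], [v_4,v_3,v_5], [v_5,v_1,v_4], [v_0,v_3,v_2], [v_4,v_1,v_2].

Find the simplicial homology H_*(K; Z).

H_0 ≅ Z,  H_1 ≅ Z,  H_2 = 0.

K has 6 vertices, 12 edges, 6 triangles.
rank ∂_0 = 0, rank ∂_1 = 5 ⇒ b_0 = 6 − 0 − 5 = 1; all invariant factors of ∂_1 are 1 so no torsion. So H_0 ≅ Z.
rank ∂_1 = 5, rank ∂_2 = 6 ⇒ b_1 = 12 − 5 − 6 = 1; all invariant factors of ∂_2 are 1 so no torsion. So H_1 ≅ Z.
rank ∂_2 = 6, rank ∂_3 = 0 ⇒ b_2 = 6 − 6 − 0 = 0. So H_2 ≅ 0.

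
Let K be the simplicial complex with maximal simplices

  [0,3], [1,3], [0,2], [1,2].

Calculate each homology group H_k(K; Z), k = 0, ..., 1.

H_0 ≅ Z,  H_1 ≅ Z.

K has 4 vertices, 4 edges.
rank ∂_0 = 0, rank ∂_1 = 3 ⇒ b_0 = 4 − 0 − 3 = 1; all invariant factors of ∂_1 are 1 so no torsion. So H_0 ≅ Z.
rank ∂_1 = 3, rank ∂_2 = 0 ⇒ b_1 = 4 − 3 − 0 = 1. So H_1 ≅ Z.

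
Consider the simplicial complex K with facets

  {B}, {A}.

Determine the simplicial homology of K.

Take the total order A < B on the vertex set. Then K (dimension 0) consists of the simplices:

  0-simplices (2): A, B

Hence C_0 ≅ Z^2.

From H_k ≅ ker(∂_k) / im(∂_{k+1}) we obtain:

  H_0: rank C_0 − rank ∂_1 = 2 − 0 = 2, and there is no ∂_1, so H_0 ≅ Z^2.

H_0 = Z^2.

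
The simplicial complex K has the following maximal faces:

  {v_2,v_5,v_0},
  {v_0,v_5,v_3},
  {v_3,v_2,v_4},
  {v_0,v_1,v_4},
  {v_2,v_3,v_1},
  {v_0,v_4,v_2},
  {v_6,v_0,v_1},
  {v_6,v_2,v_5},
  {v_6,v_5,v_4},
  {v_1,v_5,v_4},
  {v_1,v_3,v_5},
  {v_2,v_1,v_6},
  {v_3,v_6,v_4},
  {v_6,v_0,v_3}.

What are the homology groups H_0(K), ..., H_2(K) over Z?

H_0 = Z,  H_1 = Z^2,  H_2 = Z.

Fix the vertex order v_0 < v_1 < v_2 < v_3 < v_4 < v_5 < v_6 and write every simplex with vertices in increasing order. Then dim K = 2 and the simplices of K are:

  0-simplices (7): [v_0], [v_1], [v_2], [v_3], [v_4], [v_5], [v_6]
  1-simplices (21): (21 of them)
  2-simplices (14): (14 of them)

Hence C_0 ≅ Z^7, C_1 ≅ Z^21, C_2 ≅ Z^14.

Boundary ∂_1: C_1 → C_0 is given by ∂[p,q] = [q] − [p].
This gives a 7×21 integer matrix of rank 6; reducing to Smith normal form yields diagonal entries (1,1,1,1,1,1).

Boundary ∂_2: C_2 → C_1 acts by ∂[p,q,r] = [q,r] − [p,r] + [p,q]. For instance
  ∂[v_3,v_4,v_6] = [v_4,v_6] − [v_3,v_6] + [v_3,v_4],
  ∂[v_0,v_3,v_6] = [v_3,v_6] − [v_0,v_6] + [v_0,v_3].
The 21×14 boundary matrix has rank 13 and Smith normal form diag(1,1,1,1,1,1,1,1,1,1,1,1,1).

From H_k ≅ ker(∂_k) / im(∂_{k+1}) we obtain:

  H_0: rank C_0 − rank ∂_1 = 7 − 6 = 1, and the invariant factors of ∂_1 are all 1, so H_0 ≅ Z.
  H_1: rank ker ∂_1 − rank ∂_2 = (21 − 6) − 13 = 2, and the invariant factors of ∂_2 are all 1, so H_1 ≅ Z^2.
  H_2: rank ker ∂_2 − rank ∂_3 = (14 − 13) − 0 = 1, and there is no ∂_3, so H_2 ≅ Z.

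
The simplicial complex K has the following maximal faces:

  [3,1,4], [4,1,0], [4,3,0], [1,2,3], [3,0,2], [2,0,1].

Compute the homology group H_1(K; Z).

K has 5 vertices, 9 edges, 6 triangles.
rank ∂_1 = 4, rank ∂_2 = 5 ⇒ b_1 = 9 − 4 − 5 = 0; all invariant factors of ∂_2 are 1 so no torsion. So H_1 ≅ 0.

H_1 = 0.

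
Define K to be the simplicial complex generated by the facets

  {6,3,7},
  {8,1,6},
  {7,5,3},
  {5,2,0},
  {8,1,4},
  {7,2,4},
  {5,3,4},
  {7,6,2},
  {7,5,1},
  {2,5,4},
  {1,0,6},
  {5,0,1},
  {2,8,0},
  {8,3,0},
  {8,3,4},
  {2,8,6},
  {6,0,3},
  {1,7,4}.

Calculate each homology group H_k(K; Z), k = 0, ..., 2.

H_0 = Z,  H_1 = Z ⊕ Z/2Z,  H_2 = 0.

K has 9 vertices, 27 edges, 18 triangles.
rank ∂_0 = 0, rank ∂_1 = 8 ⇒ b_0 = 9 − 0 − 8 = 1; all invariant factors of ∂_1 are 1 so no torsion. So H_0 ≅ Z.
rank ∂_1 = 8, rank ∂_2 = 18 ⇒ b_1 = 27 − 8 − 18 = 1; ∂_2 has invariant factor(s) [2] giving torsion. So H_1 ≅ Z ⊕ Z/2Z.
rank ∂_2 = 18, rank ∂_3 = 0 ⇒ b_2 = 18 − 18 − 0 = 0. So H_2 ≅ 0.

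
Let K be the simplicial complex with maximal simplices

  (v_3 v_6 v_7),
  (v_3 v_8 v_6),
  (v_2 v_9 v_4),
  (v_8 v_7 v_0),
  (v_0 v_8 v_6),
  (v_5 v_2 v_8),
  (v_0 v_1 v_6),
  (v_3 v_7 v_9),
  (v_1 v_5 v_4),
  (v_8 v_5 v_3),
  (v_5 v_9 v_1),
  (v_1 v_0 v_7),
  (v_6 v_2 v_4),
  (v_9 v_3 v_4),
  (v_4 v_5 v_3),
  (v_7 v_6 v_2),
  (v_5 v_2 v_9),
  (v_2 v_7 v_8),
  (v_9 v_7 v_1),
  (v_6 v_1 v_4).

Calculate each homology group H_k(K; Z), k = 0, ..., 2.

H_0 = Z,  H_1 = Z ⊕ Z/2Z,  H_2 = 0.

Order the vertices as v_0 < v_1 < v_2 < v_3 < v_4 < v_5 < v_6 < v_7 < v_8 < v_9. Listing each simplex with vertices in this order, K has dimension 2 with simplices:

  0-simplices (10): [v_0], [v_1], [v_2], [v_3], [v_4], [v_5], [v_6], [v_7], [v_8], [v_9]
  1-simplices (30): (30 of them)
  2-simplices (20): (20 of them)

so the chain groups are C_0 ≅ Z^10, C_1 ≅ Z^30, C_2 ≅ Z^20.

The boundary map ∂_1: C_1 → C_0 is given by ∂[p,q] = [q] − [p].
The 10×30 boundary matrix has rank 9 and Smith normal form diag(1,1,1,1,1,1,1,1,1).

Boundary ∂_2: C_2 → C_1 acts by ∂[p,q,r] = [q,r] − [p,r] + [p,q]. For instance
  ∂[v_3,v_7,v_9] = [v_7,v_9] − [v_3,v_9] + [v_3,v_7],
  ∂[v_0,v_6,v_8] = [v_6,v_8] − [v_0,v_8] + [v_0,v_6].
The 30×20 boundary matrix has rank 20 and Smith normal form diag(1,1,1,1,1,1,1,1,1,1,1,1,1,1,1,1,1,1,1,2).

Now H_k = ker ∂_k / im ∂_{k+1}, so:

  H_0: rank C_0 − rank ∂_1 = 10 − 9 = 1, and the invariant factors of ∂_1 are all 1, so H_0 ≅ Z.
  H_1: rank ker ∂_1 − rank ∂_2 = (30 − 9) − 20 = 1, and ∂_2 has invariant factor 2 > 1, so H_1 ≅ Z ⊕ Z/2Z.
  H_2: rank ker ∂_2 − rank ∂_3 = (20 − 20) − 0 = 0, and there is no ∂_3, so H_2 ≅ 0.

(K is a triangulation of the Klein bottle.)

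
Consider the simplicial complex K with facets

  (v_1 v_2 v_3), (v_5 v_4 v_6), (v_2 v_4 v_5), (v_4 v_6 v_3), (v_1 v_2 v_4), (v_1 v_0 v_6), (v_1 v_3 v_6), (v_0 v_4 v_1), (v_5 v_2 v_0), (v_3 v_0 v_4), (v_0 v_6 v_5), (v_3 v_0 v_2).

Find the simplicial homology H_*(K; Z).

Take the total order v_0 < v_1 < v_2 < v_3 < v_4 < v_5 < v_6 on the vertex set. Then K (dimension 2) consists of the simplices:

  0-simplices (7): [v_0], [v_1], [v_2], [v_3], [v_4], [v_5], [v_6]
  1-simplices (18): (18 of them)
  2-simplices (12): (12 of them)

so the chain groups are C_0 ≅ Z^7, C_1 ≅ Z^18, C_2 ≅ Z^12.

∂_1: C_1 → C_0 maps an edge to its endpoints' difference, ∂[p,q] = q − p.
The resulting 7×18 matrix has rank 6, and its Smith normal form has invariant factors (1,1,1,1,1,1).

∂_2: C_2 → C_1 maps a triangle to the signed sum of its edges. For instance
  ∂[v_2,v_4,v_5] = [v_4,v_5] − [v_2,v_5] + [v_2,v_4],
  ∂[v_0,v_1,v_6] = [v_1,v_6] − [v_0,v_6] + [v_0,v_1].
As a 18×12 matrix over Z this has rank 12, with invariant factors (1,1,1,1,1,1,1,1,1,1,1,2).

From H_k ≅ ker(∂_k) / im(∂_{k+1}) we obtain:

  H_0: rank C_0 − rank ∂_1 = 7 − 6 = 1, and the invariant factors of ∂_1 are all 1, so H_0 = Z.
  H_1: rank ker ∂_1 − rank ∂_2 = (18 − 6) − 12 = 0, and ∂_2 has invariant factor 2 > 1, so H_1 = Z/2.
  H_2: rank ker ∂_2 − rank ∂_3 = (12 − 12) − 0 = 0, and there is no ∂_3, so H_2 = 0.

H_0 ≅ Z,  H_1 ≅ Z/2,  H_2 = 0.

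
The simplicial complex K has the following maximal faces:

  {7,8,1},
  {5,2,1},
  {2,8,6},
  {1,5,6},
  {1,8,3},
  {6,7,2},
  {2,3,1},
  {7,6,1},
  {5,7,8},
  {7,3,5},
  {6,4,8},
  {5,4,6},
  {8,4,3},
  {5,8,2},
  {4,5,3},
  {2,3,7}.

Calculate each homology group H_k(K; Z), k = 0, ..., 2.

We work with the vertex ordering 1 < 2 < 3 < 4 < 5 < 6 < 7 < 8. The simplices of K, each written with vertices in increasing order, are:

  0-simplices (8): [1], [2], [3], [4], [5], [6], [7], [8]
  1-simplices (24): (24 of them)
  2-simplices (16): [1,2,3], [1,2,5], [1,3,8], [1,5,6], [1,6,7], [1,7,8], [2,3,7], [2,5,8], [2,6,7], [2,6,8], [3,4,5], [3,4,8], [3,5,7], [4,5,6], [4,6,8], [5,7,8]

Hence C_0 ≅ Z^8, C_1 ≅ Z^24, C_2 ≅ Z^16.

The boundary map ∂_1: C_1 → C_0 sends each edge [p,q] (with p < q) to q − p. For instance
  ∂[3,8] = [8] − [3].
The 8×24 boundary matrix has rank 7 and Smith normal form diag(1,1,1,1,1,1,1).

The boundary map ∂_2: C_2 → C_1 maps a triangle to the signed sum of its edges. For instance
  ∂[2,6,7] = [6,7] − [2,7] + [2,6],
  ∂[3,4,8] = [4,8] − [3,8] + [3,4].
As a 24×16 matrix over Z this has rank 15, with invariant factors (1,1,1,1,1,1,1,1,1,1,1,1,1,1,1).

From H_k ≅ ker(∂_k) / im(∂_{k+1}) we obtain:

  H_0: rank C_0 − rank ∂_1 = 8 − 7 = 1, and the invariant factors of ∂_1 are all 1, so H_0 ≅ Z.
  H_1: rank ker ∂_1 − rank ∂_2 = (24 − 7) − 15 = 2, and the invariant factors of ∂_2 are all 1, so H_1 ≅ Z^2.
  H_2: rank ker ∂_2 − rank ∂_3 = (16 − 15) − 0 = 1, and there is no ∂_3, so H_2 ≅ Z.

As a check, the Euler characteristic is 8 − 24 + 16 = 0, which agrees with 1 − 2 + 1 = 0.

H_0 = Z,  H_1 = Z^2,  H_2 = Z.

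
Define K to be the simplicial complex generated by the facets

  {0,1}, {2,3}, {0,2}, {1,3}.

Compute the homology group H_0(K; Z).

Order the vertices as 0 < 1 < 2 < 3. Listing each simplex with vertices in this order, K has dimension 1 with simplices:

  0-simplices (4): [0], [1], [2], [3]
  1-simplices (4): [0,1], [0,2], [1,3], [2,3]

so the chain groups are C_0 ≅ Z^4, C_1 ≅ Z^4.

Boundary ∂_1: C_1 → C_0 sends each edge [p,q] (with p < q) to q − p. For instance
  ∂[1,3] = [3] − [1].
This gives a 4×4 integer matrix of rank 3; reducing to Smith normal form yields diagonal entries (1,1,1).

From H_k ≅ ker(∂_k) / im(∂_{k+1}) we obtain:

  H_0: rank C_0 − rank ∂_1 = 4 − 3 = 1, and the invariant factors of ∂_1 are all 1, so H_0 = Z.

H_0 ≅ Z.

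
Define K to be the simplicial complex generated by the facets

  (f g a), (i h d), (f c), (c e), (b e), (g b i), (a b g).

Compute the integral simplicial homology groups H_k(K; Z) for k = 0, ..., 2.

H_0 = Z,  H_1 = Z,  H_2 = 0.

Fix the vertex order a < b < c < d < e < f < g < h < i and write every simplex with vertices in increasing order. Then dim K = 2 and the simplices of K are:

  0-simplices (9): a, b, c, d, e, f, g, h, i
  1-simplices (13): ab, af, ag, be, bg, bi, ce, cf, dh, di, fg, gi, hi
  2-simplices (4): abg, afg, bgi, dhi

so the chain groups are C_0 ≅ Z^9, C_1 ≅ Z^13, C_2 ≅ Z^4.

Boundary ∂_1: C_1 → C_0 maps an edge to its endpoints' difference, ∂[p,q] = q − p. For instance
  ∂dh = h − d.
This gives a 9×13 integer matrix of rank 8; reducing to Smith normal form yields diagonal entries (1,1,1,1,1,1,1,1).

Boundary ∂_2: C_2 → C_1 acts by ∂[p,q,r] = [q,r] − [p,r] + [p,q]. For instance
  ∂bgi = gi − bi + bg,
  ∂abg = bg − ag + ab.
As a 13×4 matrix over Z this has rank 4, with invariant factors (1,1,1,1).

Reading off H_k = ker ∂_k / im ∂_{k+1}:

  H_0: rank C_0 − rank ∂_1 = 9 − 8 = 1, and the invariant factors of ∂_1 are all 1, so H_0 = Z.
  H_1: rank ker ∂_1 − rank ∂_2 = (13 − 8) − 4 = 1, and the invariant factors of ∂_2 are all 1, so H_1 = Z.
  H_2: rank ker ∂_2 − rank ∂_3 = (4 − 4) − 0 = 0, and there is no ∂_3, so H_2 = 0.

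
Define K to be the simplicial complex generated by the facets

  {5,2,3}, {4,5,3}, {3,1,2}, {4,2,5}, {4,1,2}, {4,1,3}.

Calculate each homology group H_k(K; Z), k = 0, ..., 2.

Take the total order 1 < 2 < 3 < 4 < 5 on the vertex set. Then K (dimension 2) consists of the simplices:

  0-simplices (5): [1], [2], [3], [4], [5]
  1-simplices (9): [1,2], [1,3], [1,4], [2,3], [2,4], [2,5], [3,4], [3,5], [4,5]
  2-simplices (6): [1,2,3], [1,2,4], [1,3,4], [2,3,5], [2,4,5], [3,4,5]

giving chain groups C_0 ≅ Z^5, C_1 ≅ Z^9, C_2 ≅ Z^6.

∂_1: C_1 → C_0 sends each edge [p,q] (with p < q) to q − p.
As a 5×9 matrix over Z this has rank 4, with invariant factors (1,1,1,1).

The boundary map ∂_2: C_2 → C_1 maps a triangle to the signed sum of its edges. For instance
  ∂[3,4,5] = [4,5] − [3,5] + [3,4],
  ∂[1,3,4] = [3,4] − [1,4] + [1,3].
This gives a 9×6 integer matrix of rank 5; reducing to Smith normal form yields diagonal entries (1,1,1,1,1).

Computing H_k = (kernel of ∂_k) / (image of ∂_{k+1}):

  H_0: rank C_0 − rank ∂_1 = 5 − 4 = 1, and the invariant factors of ∂_1 are all 1, so H_0 ≅ Z.
  H_1: rank ker ∂_1 − rank ∂_2 = (9 − 4) − 5 = 0, and the invariant factors of ∂_2 are all 1, so H_1 ≅ 0.
  H_2: rank ker ∂_2 − rank ∂_3 = (6 − 5) − 0 = 1, and there is no ∂_3, so H_2 ≅ Z.

H_0 ≅ Z,  H_1 = 0,  H_2 ≅ Z.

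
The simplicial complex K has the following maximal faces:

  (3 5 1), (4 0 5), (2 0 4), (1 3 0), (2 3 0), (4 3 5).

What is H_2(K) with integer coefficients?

H_2 ≅ 0.

We work with the vertex ordering 0 < 1 < 2 < 3 < 4 < 5. The simplices of K, each written with vertices in increasing order, are:

  0-simplices (6): [0], [1], [2], [3], [4], [5]
  1-simplices (12): [0,1], [0,2], [0,3], [0,4], [0,5], [1,3], [1,5], [2,3], [2,4], [3,4], [3,5], [4,5]
  2-simplices (6): [0,1,3], [0,2,3], [0,2,4], [0,4,5], [1,3,5], [3,4,5]

giving chain groups C_0 ≅ Z^6, C_1 ≅ Z^12, C_2 ≅ Z^6.

Boundary ∂_1: C_1 → C_0 sends each edge [p,q] (with p < q) to q − p. For instance
  ∂[0,4] = [4] − [0].
As a 6×12 matrix over Z this has rank 5, with invariant factors (1,1,1,1,1).

Boundary ∂_2: C_2 → C_1 acts by ∂[p,q,r] = [q,r] − [p,r] + [p,q]. For instance
  ∂[0,4,5] = [4,5] − [0,5] + [0,4],
  ∂[0,1,3] = [1,3] − [0,3] + [0,1].
The resulting 12×6 matrix has rank 6, and its Smith normal form has invariant factors (1,1,1,1,1,1).

From H_k ≅ ker(∂_k) / im(∂_{k+1}) we obtain:

  H_2: rank ker ∂_2 − rank ∂_3 = (6 − 6) − 0 = 0, and there is no ∂_3, so H_2 ≅ 0.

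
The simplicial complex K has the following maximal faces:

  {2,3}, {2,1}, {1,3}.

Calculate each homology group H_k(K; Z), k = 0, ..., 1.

Fix the vertex order 1 < 2 < 3 and write every simplex with vertices in increasing order. Then dim K = 1 and the simplices of K are:

  0-simplices (3): [1], [2], [3]
  1-simplices (3): [1,2], [1,3], [2,3]

so the chain groups are C_0 ≅ Z^3, C_1 ≅ Z^3.

The boundary map ∂_1: C_1 → C_0 maps an edge to its endpoints' difference, ∂[p,q] = q − p.
As a 3×3 matrix over Z this has rank 2, with invariant factors (1,1).

Reading off H_k = ker ∂_k / im ∂_{k+1}:

  H_0: rank C_0 − rank ∂_1 = 3 − 2 = 1, and the invariant factors of ∂_1 are all 1, so H_0 = Z.
  H_1: rank ker ∂_1 − rank ∂_2 = (3 − 2) − 0 = 1, and there is no ∂_2, so H_1 = Z.

As a check, the Euler characteristic is 3 − 3 = 0, which agrees with 1 − 1 = 0.

H_0 = Z,  H_1 = Z.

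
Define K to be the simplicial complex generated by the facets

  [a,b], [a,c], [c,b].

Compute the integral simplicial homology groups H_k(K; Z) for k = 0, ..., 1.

Order the vertices as a < b < c. Listing each simplex with vertices in this order, K has dimension 1 with simplices:

  0-simplices (3): a, b, c
  1-simplices (3): ab, ac, bc

so the chain groups are C_0 ≅ Z^3, C_1 ≅ Z^3.

The boundary map ∂_1: C_1 → C_0 is given by ∂[p,q] = [q] − [p]. For instance
  ∂bc = c − b.
This gives a 3×3 integer matrix of rank 2; reducing to Smith normal form yields diagonal entries (1,1).

Computing H_k = (kernel of ∂_k) / (image of ∂_{k+1}):

  H_0: rank C_0 − rank ∂_1 = 3 − 2 = 1, and the invariant factors of ∂_1 are all 1, so H_0 ≅ Z.
  H_1: rank ker ∂_1 − rank ∂_2 = (3 − 2) − 0 = 1, and there is no ∂_2, so H_1 ≅ Z.

H_0 = Z,  H_1 = Z.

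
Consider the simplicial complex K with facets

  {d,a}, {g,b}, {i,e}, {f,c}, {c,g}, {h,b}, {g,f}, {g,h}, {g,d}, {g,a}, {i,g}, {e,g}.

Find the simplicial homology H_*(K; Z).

We work with the vertex ordering a < b < c < d < e < f < g < h < i. The simplices of K, each written with vertices in increasing order, are:

  0-simplices (9): a, b, c, d, e, f, g, h, i
  1-simplices (12): ad, ag, bg, bh, cf, cg, dg, eg, ei, fg, gh, gi

so the chain groups are C_0 ≅ Z^9, C_1 ≅ Z^12.

∂_1: C_1 → C_0 maps an edge to its endpoints' difference, ∂[p,q] = q − p. For instance
  ∂gh = h − g.
This gives a 9×12 integer matrix of rank 8; reducing to Smith normal form yields diagonal entries (1,1,1,1,1,1,1,1).

Reading off H_k = ker ∂_k / im ∂_{k+1}:

  H_0: rank C_0 − rank ∂_1 = 9 − 8 = 1, and the invariant factors of ∂_1 are all 1, so H_0 = Z.
  H_1: rank ker ∂_1 − rank ∂_2 = (12 − 8) − 0 = 4, and there is no ∂_2, so H_1 = Z^4.

As a check, the Euler characteristic is 9 − 12 = -3, which agrees with 1 − 4 = -3.

H_0 ≅ Z,  H_1 ≅ Z^4.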